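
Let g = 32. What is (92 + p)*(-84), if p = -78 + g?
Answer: -3864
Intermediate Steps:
p = -46 (p = -78 + 32 = -46)
(92 + p)*(-84) = (92 - 46)*(-84) = 46*(-84) = -3864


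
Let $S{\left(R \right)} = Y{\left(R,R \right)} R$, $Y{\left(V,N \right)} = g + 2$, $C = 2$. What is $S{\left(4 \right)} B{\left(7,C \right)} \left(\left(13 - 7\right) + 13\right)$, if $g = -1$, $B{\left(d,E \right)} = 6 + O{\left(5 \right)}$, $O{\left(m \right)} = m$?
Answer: $836$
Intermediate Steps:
$B{\left(d,E \right)} = 11$ ($B{\left(d,E \right)} = 6 + 5 = 11$)
$Y{\left(V,N \right)} = 1$ ($Y{\left(V,N \right)} = -1 + 2 = 1$)
$S{\left(R \right)} = R$ ($S{\left(R \right)} = 1 R = R$)
$S{\left(4 \right)} B{\left(7,C \right)} \left(\left(13 - 7\right) + 13\right) = 4 \cdot 11 \left(\left(13 - 7\right) + 13\right) = 44 \left(6 + 13\right) = 44 \cdot 19 = 836$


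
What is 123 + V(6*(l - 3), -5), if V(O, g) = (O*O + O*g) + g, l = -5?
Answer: 2662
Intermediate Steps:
V(O, g) = g + O² + O*g (V(O, g) = (O² + O*g) + g = g + O² + O*g)
123 + V(6*(l - 3), -5) = 123 + (-5 + (6*(-5 - 3))² + (6*(-5 - 3))*(-5)) = 123 + (-5 + (6*(-8))² + (6*(-8))*(-5)) = 123 + (-5 + (-48)² - 48*(-5)) = 123 + (-5 + 2304 + 240) = 123 + 2539 = 2662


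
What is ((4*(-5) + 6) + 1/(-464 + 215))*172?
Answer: -599764/249 ≈ -2408.7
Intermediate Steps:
((4*(-5) + 6) + 1/(-464 + 215))*172 = ((-20 + 6) + 1/(-249))*172 = (-14 - 1/249)*172 = -3487/249*172 = -599764/249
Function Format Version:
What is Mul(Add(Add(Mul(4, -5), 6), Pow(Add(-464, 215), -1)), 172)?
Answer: Rational(-599764, 249) ≈ -2408.7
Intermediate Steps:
Mul(Add(Add(Mul(4, -5), 6), Pow(Add(-464, 215), -1)), 172) = Mul(Add(Add(-20, 6), Pow(-249, -1)), 172) = Mul(Add(-14, Rational(-1, 249)), 172) = Mul(Rational(-3487, 249), 172) = Rational(-599764, 249)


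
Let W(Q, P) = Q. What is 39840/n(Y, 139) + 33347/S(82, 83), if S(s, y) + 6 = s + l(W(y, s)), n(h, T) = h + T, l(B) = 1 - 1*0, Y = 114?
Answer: 1045861/1771 ≈ 590.55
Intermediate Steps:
l(B) = 1 (l(B) = 1 + 0 = 1)
n(h, T) = T + h
S(s, y) = -5 + s (S(s, y) = -6 + (s + 1) = -6 + (1 + s) = -5 + s)
39840/n(Y, 139) + 33347/S(82, 83) = 39840/(139 + 114) + 33347/(-5 + 82) = 39840/253 + 33347/77 = 1045861/1771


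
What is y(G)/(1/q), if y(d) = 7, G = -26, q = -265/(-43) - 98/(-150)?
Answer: 153874/3225 ≈ 47.713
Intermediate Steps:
q = 21982/3225 (q = -265*(-1/43) - 98*(-1/150) = 265/43 + 49/75 = 21982/3225 ≈ 6.8161)
y(G)/(1/q) = 7/(1/(21982/3225)) = 7/(3225/21982) = 7*(21982/3225) = 153874/3225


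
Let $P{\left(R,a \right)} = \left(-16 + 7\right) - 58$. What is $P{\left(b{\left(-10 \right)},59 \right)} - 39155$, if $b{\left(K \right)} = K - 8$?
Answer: $-39222$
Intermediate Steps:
$b{\left(K \right)} = -8 + K$ ($b{\left(K \right)} = K - 8 = -8 + K$)
$P{\left(R,a \right)} = -67$ ($P{\left(R,a \right)} = -9 - 58 = -67$)
$P{\left(b{\left(-10 \right)},59 \right)} - 39155 = -67 - 39155 = -39222$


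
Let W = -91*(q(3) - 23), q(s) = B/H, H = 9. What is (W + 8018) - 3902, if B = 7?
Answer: 55244/9 ≈ 6138.2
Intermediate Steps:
q(s) = 7/9
W = 18200/9 (W = -91*(7/9 - 23) = -91*(-200/9) = 18200/9 ≈ 2022.2)
(W + 8018) - 3902 = (18200/9 + 8018) - 3902 = 90362/9 - 3902 = 55244/9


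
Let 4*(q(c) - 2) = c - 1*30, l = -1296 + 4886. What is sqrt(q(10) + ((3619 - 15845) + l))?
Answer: I*sqrt(8639) ≈ 92.946*I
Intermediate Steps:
l = 3590
q(c) = -11/2 + c/4 (q(c) = 2 + (c - 1*30)/4 = 2 + (c - 30)/4 = 2 + (-30 + c)/4 = 2 + (-15/2 + c/4) = -11/2 + c/4)
sqrt(q(10) + ((3619 - 15845) + l)) = sqrt((-11/2 + (1/4)*10) + ((3619 - 15845) + 3590)) = sqrt((-11/2 + 5/2) + (-12226 + 3590)) = sqrt(-3 - 8636) = sqrt(-8639) = I*sqrt(8639)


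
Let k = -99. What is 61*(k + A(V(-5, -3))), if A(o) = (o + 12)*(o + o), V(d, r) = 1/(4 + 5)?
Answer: -475861/81 ≈ -5874.8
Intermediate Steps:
V(d, r) = 1/9
A(o) = 2*o*(12 + o) (A(o) = (12 + o)*(2*o) = 2*o*(12 + o))
61*(k + A(V(-5, -3))) = 61*(-99 + 2*(1/9)*(12 + 1/9)) = 61*(-99 + 2*(1/9)*(109/9)) = 61*(-99 + 218/81) = 61*(-7801/81) = -475861/81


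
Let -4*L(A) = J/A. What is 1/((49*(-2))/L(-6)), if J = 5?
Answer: -5/2352 ≈ -0.0021259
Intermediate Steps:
L(A) = -5/(4*A)
1/((49*(-2))/L(-6)) = 1/((49*(-2))/((-5/4/(-6)))) = 1/(-98/((-5/4*(-⅙)))) = 1/(-98/5/24) = 1/(-98*24/5) = 1/(-2352/5) = -5/2352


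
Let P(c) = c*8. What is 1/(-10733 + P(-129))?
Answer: -1/11765 ≈ -8.4998e-5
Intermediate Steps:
P(c) = 8*c
1/(-10733 + P(-129)) = 1/(-10733 + 8*(-129)) = 1/(-10733 - 1032) = 1/(-11765) = -1/11765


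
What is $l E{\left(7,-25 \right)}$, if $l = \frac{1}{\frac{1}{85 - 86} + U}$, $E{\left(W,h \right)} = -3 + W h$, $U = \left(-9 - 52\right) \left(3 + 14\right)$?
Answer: $\frac{89}{519} \approx 0.17148$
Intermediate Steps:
$U = -1037$ ($U = \left(-61\right) 17 = -1037$)
$l = - \frac{1}{1038}$ ($l = \frac{1}{\frac{1}{85 - 86} - 1037} = \frac{1}{\frac{1}{-1} - 1037} = \frac{1}{-1 - 1037} = \frac{1}{-1038} = - \frac{1}{1038} \approx -0.00096339$)
$l E{\left(7,-25 \right)} = - \frac{-3 + 7 \left(-25\right)}{1038} = - \frac{-3 - 175}{1038} = \left(- \frac{1}{1038}\right) \left(-178\right) = \frac{89}{519}$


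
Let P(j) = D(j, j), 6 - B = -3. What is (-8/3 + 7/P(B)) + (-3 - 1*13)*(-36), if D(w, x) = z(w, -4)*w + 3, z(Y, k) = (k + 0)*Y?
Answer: 184033/321 ≈ 573.31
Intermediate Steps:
B = 9 (B = 6 - 1*(-3) = 6 + 3 = 9)
z(Y, k) = Y*k (z(Y, k) = k*Y = Y*k)
D(w, x) = 3 - 4*w**2 (D(w, x) = (w*(-4))*w + 3 = (-4*w)*w + 3 = -4*w**2 + 3 = 3 - 4*w**2)
P(j) = 3 - 4*j**2
(-8/3 + 7/P(B)) + (-3 - 1*13)*(-36) = (-8/3 + 7/(3 - 4*9**2)) + (-3 - 1*13)*(-36) = (-8*1/3 + 7/(3 - 4*81)) + (-3 - 13)*(-36) = (-8/3 + 7/(3 - 324)) - 16*(-36) = (-8/3 + 7/(-321)) + 576 = (-8/3 + 7*(-1/321)) + 576 = (-8/3 - 7/321) + 576 = -863/321 + 576 = 184033/321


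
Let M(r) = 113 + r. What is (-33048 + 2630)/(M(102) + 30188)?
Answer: -30418/30403 ≈ -1.0005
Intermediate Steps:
(-33048 + 2630)/(M(102) + 30188) = (-33048 + 2630)/((113 + 102) + 30188) = -30418/(215 + 30188) = -30418/30403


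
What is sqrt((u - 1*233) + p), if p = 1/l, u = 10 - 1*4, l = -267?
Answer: I*sqrt(16182870)/267 ≈ 15.067*I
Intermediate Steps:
u = 6 (u = 10 - 4 = 6)
p = -1/267 (p = 1/(-267) = -1/267 ≈ -0.0037453)
sqrt((u - 1*233) + p) = sqrt((6 - 1*233) - 1/267) = sqrt((6 - 233) - 1/267) = sqrt(-227 - 1/267) = sqrt(-60610/267) = I*sqrt(16182870)/267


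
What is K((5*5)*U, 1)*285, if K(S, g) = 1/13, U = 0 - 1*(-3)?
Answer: 285/13 ≈ 21.923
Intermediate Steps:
U = 3 (U = 0 + 3 = 3)
K(S, g) = 1/13
K((5*5)*U, 1)*285 = (1/13)*285 = 285/13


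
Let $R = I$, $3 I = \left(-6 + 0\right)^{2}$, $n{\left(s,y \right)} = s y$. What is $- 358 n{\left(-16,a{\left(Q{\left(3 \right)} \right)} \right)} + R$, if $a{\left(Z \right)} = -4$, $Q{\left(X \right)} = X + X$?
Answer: $-22900$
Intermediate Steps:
$Q{\left(X \right)} = 2 X$
$I = 12$ ($I = \frac{\left(-6 + 0\right)^{2}}{3} = \frac{\left(-6\right)^{2}}{3} = \frac{1}{3} \cdot 36 = 12$)
$R = 12$
$- 358 n{\left(-16,a{\left(Q{\left(3 \right)} \right)} \right)} + R = - 358 \left(\left(-16\right) \left(-4\right)\right) + 12 = \left(-358\right) 64 + 12 = -22912 + 12 = -22900$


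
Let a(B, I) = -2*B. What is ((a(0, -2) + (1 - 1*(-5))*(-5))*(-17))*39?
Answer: 19890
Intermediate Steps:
((a(0, -2) + (1 - 1*(-5))*(-5))*(-17))*39 = ((-2*0 + (1 - 1*(-5))*(-5))*(-17))*39 = ((0 + (1 + 5)*(-5))*(-17))*39 = ((0 + 6*(-5))*(-17))*39 = ((0 - 30)*(-17))*39 = -30*(-17)*39 = 510*39 = 19890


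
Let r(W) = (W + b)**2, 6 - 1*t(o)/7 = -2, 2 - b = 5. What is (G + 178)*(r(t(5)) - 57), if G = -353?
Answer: -481600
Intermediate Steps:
b = -3 (b = 2 - 1*5 = 2 - 5 = -3)
t(o) = 56 (t(o) = 42 - 7*(-2) = 42 + 14 = 56)
r(W) = (-3 + W)**2 (r(W) = (W - 3)**2 = (-3 + W)**2)
(G + 178)*(r(t(5)) - 57) = (-353 + 178)*((-3 + 56)**2 - 57) = -175*(53**2 - 57) = -175*(2809 - 57) = -175*2752 = -481600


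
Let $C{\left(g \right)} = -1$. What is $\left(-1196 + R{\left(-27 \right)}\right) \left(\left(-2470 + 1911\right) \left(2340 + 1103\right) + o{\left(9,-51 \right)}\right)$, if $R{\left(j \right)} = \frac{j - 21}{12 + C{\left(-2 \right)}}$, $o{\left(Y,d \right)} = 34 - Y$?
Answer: $\frac{25412576848}{11} \approx 2.3102 \cdot 10^{9}$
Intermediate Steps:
$R{\left(j \right)} = - \frac{21}{11} + \frac{j}{11}$ ($R{\left(j \right)} = \frac{j - 21}{12 - 1} = \frac{-21 + j}{11} = \left(-21 + j\right) \frac{1}{11} = - \frac{21}{11} + \frac{j}{11}$)
$\left(-1196 + R{\left(-27 \right)}\right) \left(\left(-2470 + 1911\right) \left(2340 + 1103\right) + o{\left(9,-51 \right)}\right) = \left(-1196 + \left(- \frac{21}{11} + \frac{1}{11} \left(-27\right)\right)\right) \left(\left(-2470 + 1911\right) \left(2340 + 1103\right) + \left(34 - 9\right)\right) = \left(-1196 - \frac{48}{11}\right) \left(\left(-559\right) 3443 + \left(34 - 9\right)\right) = \left(-1196 - \frac{48}{11}\right) \left(-1924637 + 25\right) = \left(- \frac{13204}{11}\right) \left(-1924612\right) = \frac{25412576848}{11}$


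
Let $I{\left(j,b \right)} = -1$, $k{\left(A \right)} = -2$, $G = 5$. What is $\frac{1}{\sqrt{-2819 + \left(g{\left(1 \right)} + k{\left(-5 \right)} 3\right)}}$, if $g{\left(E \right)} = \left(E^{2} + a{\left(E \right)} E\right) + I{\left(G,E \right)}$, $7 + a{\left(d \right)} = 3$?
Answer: $- \frac{i \sqrt{2829}}{2829} \approx - 0.018801 i$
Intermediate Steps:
$a{\left(d \right)} = -4$ ($a{\left(d \right)} = -7 + 3 = -4$)
$g{\left(E \right)} = -1 + E^{2} - 4 E$ ($g{\left(E \right)} = \left(E^{2} - 4 E\right) - 1 = -1 + E^{2} - 4 E$)
$\frac{1}{\sqrt{-2819 + \left(g{\left(1 \right)} + k{\left(-5 \right)} 3\right)}} = \frac{1}{\sqrt{-2819 - 10}} = \frac{1}{\sqrt{-2829}} = \frac{1}{i \sqrt{2829}} = - \frac{i \sqrt{2829}}{2829}$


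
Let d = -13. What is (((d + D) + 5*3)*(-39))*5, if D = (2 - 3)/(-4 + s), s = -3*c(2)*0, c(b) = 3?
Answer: -1755/4 ≈ -438.75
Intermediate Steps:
s = 0 (s = -3*3*0 = -9*0 = 0)
D = ¼ (D = (2 - 3)/(-4 + 0) = -1/(-4) = -1*(-¼) = ¼ ≈ 0.25000)
(((d + D) + 5*3)*(-39))*5 = (((-13 + ¼) + 5*3)*(-39))*5 = ((-51/4 + 15)*(-39))*5 = ((9/4)*(-39))*5 = -351/4*5 = -1755/4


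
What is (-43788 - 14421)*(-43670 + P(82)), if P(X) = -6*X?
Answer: 2570625858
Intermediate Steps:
(-43788 - 14421)*(-43670 + P(82)) = (-43788 - 14421)*(-43670 - 6*82) = -58209*(-43670 - 492) = -58209*(-44162) = 2570625858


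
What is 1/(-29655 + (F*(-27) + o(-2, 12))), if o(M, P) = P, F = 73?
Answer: -1/31614 ≈ -3.1632e-5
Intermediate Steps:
1/(-29655 + (F*(-27) + o(-2, 12))) = 1/(-29655 + (73*(-27) + 12)) = 1/(-29655 + (-1971 + 12)) = 1/(-29655 - 1959) = 1/(-31614) = -1/31614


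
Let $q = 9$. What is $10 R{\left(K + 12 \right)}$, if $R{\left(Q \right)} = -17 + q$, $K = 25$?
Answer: $-80$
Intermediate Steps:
$R{\left(Q \right)} = -8$ ($R{\left(Q \right)} = -17 + 9 = -8$)
$10 R{\left(K + 12 \right)} = 10 \left(-8\right) = -80$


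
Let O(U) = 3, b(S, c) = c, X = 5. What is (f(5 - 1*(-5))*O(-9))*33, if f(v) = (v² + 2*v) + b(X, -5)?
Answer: 11385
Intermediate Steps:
f(v) = -5 + v² + 2*v (f(v) = (v² + 2*v) - 5 = -5 + v² + 2*v)
(f(5 - 1*(-5))*O(-9))*33 = ((-5 + (5 - 1*(-5))² + 2*(5 - 1*(-5)))*3)*33 = ((-5 + (5 + 5)² + 2*(5 + 5))*3)*33 = ((-5 + 10² + 2*10)*3)*33 = ((-5 + 100 + 20)*3)*33 = (115*3)*33 = 345*33 = 11385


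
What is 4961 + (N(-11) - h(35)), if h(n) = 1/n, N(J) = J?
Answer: 173249/35 ≈ 4950.0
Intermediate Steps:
4961 + (N(-11) - h(35)) = 4961 + (-11 - 1/35) = 4961 - 386/35 = 173249/35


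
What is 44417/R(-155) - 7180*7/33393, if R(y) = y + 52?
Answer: -1488393661/3439479 ≈ -432.74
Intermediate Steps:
R(y) = 52 + y
44417/R(-155) - 7180*7/33393 = 44417/(52 - 155) - 7180*7/33393 = 44417/(-103) - 50260*1/33393 = 44417*(-1/103) - 50260/33393 = -44417/103 - 50260/33393 = -1488393661/3439479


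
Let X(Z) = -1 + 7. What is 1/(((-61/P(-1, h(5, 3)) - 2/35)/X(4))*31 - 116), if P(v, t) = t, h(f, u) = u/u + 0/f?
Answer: -210/90607 ≈ -0.0023177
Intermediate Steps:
h(f, u) = 1 (h(f, u) = 1 + 0 = 1)
X(Z) = 6
1/(((-61/P(-1, h(5, 3)) - 2/35)/X(4))*31 - 116) = 1/(((-61/1 - 2/35)/6)*31 - 116) = 1/(((-61*1 - 2*1/35)*(⅙))*31 - 116) = 1/(((-61 - 2/35)*(⅙))*31 - 116) = 1/(-2137/35*⅙*31 - 116) = 1/(-2137/210*31 - 116) = 1/(-66247/210 - 116) = 1/(-90607/210) = -210/90607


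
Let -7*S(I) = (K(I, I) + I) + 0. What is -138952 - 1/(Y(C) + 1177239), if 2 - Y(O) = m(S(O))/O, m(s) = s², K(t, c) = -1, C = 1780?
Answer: -14267007091799628/102675795179 ≈ -1.3895e+5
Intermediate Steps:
S(I) = ⅐ - I/7 (S(I) = -((-1 + I) + 0)/7 = -(-1 + I)/7 = ⅐ - I/7)
Y(O) = 2 - (⅐ - O/7)²/O
-138952 - 1/(Y(C) + 1177239) = -138952 - 1/((2 - 1/49*(-1 + 1780)²/1780) + 1177239) = -138952 - 1/((2 - 1/49*1/1780*1779²) + 1177239) = -138952 - 1/((2 - 1/49*1/1780*3164841) + 1177239) = -138952 - 1/((2 - 3164841/87220) + 1177239) = -138952 - 1/(-2990401/87220 + 1177239) = -138952 - 1/102675795179/87220 = -138952 - 1*87220/102675795179 = -138952 - 87220/102675795179 = -14267007091799628/102675795179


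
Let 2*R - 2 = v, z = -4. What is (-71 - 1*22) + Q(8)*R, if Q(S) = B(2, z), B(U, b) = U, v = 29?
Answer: -62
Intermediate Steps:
R = 31/2 (R = 1 + (1/2)*29 = 1 + 29/2 = 31/2 ≈ 15.500)
Q(S) = 2
(-71 - 1*22) + Q(8)*R = (-71 - 1*22) + 2*(31/2) = (-71 - 22) + 31 = -93 + 31 = -62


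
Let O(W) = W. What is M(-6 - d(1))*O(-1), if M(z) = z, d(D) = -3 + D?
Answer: 4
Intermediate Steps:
M(-6 - d(1))*O(-1) = (-6 - (-3 + 1))*(-1) = (-6 - 1*(-2))*(-1) = (-6 + 2)*(-1) = -4*(-1) = 4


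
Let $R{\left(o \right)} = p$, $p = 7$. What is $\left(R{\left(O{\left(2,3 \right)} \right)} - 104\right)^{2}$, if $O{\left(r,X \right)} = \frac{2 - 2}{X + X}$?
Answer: $9409$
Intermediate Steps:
$O{\left(r,X \right)} = 0$ ($O{\left(r,X \right)} = \frac{0}{2 X} = 0 \frac{1}{2 X} = 0$)
$R{\left(o \right)} = 7$
$\left(R{\left(O{\left(2,3 \right)} \right)} - 104\right)^{2} = \left(7 - 104\right)^{2} = \left(-97\right)^{2} = 9409$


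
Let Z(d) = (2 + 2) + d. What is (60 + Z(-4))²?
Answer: 3600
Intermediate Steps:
Z(d) = 4 + d
(60 + Z(-4))² = (60 + (4 - 4))² = (60 + 0)² = 60² = 3600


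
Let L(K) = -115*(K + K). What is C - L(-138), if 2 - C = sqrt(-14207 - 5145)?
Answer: -31738 - 2*I*sqrt(4838) ≈ -31738.0 - 139.11*I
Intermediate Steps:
L(K) = -230*K
C = 2 - 2*I*sqrt(4838) (C = 2 - sqrt(-14207 - 5145) = 2 - sqrt(-19352) = 2 - 2*I*sqrt(4838) ≈ 2.0 - 139.11*I)
C - L(-138) = (2 - 2*I*sqrt(4838)) - (-230)*(-138) = (2 - 2*I*sqrt(4838)) - 1*31740 = (2 - 2*I*sqrt(4838)) - 31740 = -31738 - 2*I*sqrt(4838)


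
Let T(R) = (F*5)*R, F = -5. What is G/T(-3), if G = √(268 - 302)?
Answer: I*√34/75 ≈ 0.077746*I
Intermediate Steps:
G = I*√34 (G = √(-34) = I*√34 ≈ 5.8309*I)
T(R) = -25*R (T(R) = (-5*5)*R = -25*R)
G/T(-3) = (I*√34)/((-25*(-3))) = (I*√34)/75 = (I*√34)*(1/75) = I*√34/75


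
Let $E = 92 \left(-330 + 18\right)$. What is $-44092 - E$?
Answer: $-15388$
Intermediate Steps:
$E = -28704$ ($E = 92 \left(-312\right) = -28704$)
$-44092 - E = -44092 - -28704 = -44092 + 28704 = -15388$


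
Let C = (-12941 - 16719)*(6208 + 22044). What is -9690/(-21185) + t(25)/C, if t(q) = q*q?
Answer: 17094240253/37372762672 ≈ 0.45740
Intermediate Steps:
C = -837954320 (C = -29660*28252 = -837954320)
t(q) = q²
-9690/(-21185) + t(25)/C = -9690/(-21185) + 25²/(-837954320) = -9690*(-1/21185) + 625*(-1/837954320) = 102/223 - 125/167590864 = 17094240253/37372762672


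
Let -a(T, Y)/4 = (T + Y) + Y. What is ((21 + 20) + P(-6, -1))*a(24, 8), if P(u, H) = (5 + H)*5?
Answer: -9760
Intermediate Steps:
P(u, H) = 25 + 5*H
a(T, Y) = -8*Y - 4*T (a(T, Y) = -4*((T + Y) + Y) = -4*(T + 2*Y) = -8*Y - 4*T)
((21 + 20) + P(-6, -1))*a(24, 8) = ((21 + 20) + (25 + 5*(-1)))*(-8*8 - 4*24) = (41 + (25 - 5))*(-64 - 96) = (41 + 20)*(-160) = 61*(-160) = -9760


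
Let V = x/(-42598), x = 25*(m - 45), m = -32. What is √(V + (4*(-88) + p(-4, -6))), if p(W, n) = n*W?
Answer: I*√1648485842/2242 ≈ 18.11*I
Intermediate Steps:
x = -1925 (x = 25*(-32 - 45) = 25*(-77) = -1925)
p(W, n) = W*n
V = 1925/42598 (V = -1925/(-42598) = -1925*(-1/42598) = 1925/42598 ≈ 0.045190)
√(V + (4*(-88) + p(-4, -6))) = √(1925/42598 + (4*(-88) - 4*(-6))) = √(1925/42598 + (-352 + 24)) = √(1925/42598 - 328) = √(-13970219/42598) = I*√1648485842/2242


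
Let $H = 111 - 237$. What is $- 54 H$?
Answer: $6804$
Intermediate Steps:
$H = -126$
$- 54 H = \left(-54\right) \left(-126\right) = 6804$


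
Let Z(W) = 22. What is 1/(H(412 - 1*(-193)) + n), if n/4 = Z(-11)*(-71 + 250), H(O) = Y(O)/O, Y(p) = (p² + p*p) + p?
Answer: 1/16963 ≈ 5.8952e-5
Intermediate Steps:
Y(p) = p + 2*p² (Y(p) = (p² + p²) + p = 2*p² + p = p + 2*p²)
H(O) = 1 + 2*O (H(O) = (O*(1 + 2*O))/O = 1 + 2*O)
n = 15752 (n = 4*(22*(-71 + 250)) = 4*(22*179) = 4*3938 = 15752)
1/(H(412 - 1*(-193)) + n) = 1/((1 + 2*(412 - 1*(-193))) + 15752) = 1/((1 + 2*(412 + 193)) + 15752) = 1/((1 + 2*605) + 15752) = 1/((1 + 1210) + 15752) = 1/(1211 + 15752) = 1/16963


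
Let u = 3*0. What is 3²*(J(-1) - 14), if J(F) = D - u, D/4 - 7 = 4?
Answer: 270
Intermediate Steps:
D = 44 (D = 28 + 4*4 = 28 + 16 = 44)
u = 0
J(F) = 44 (J(F) = 44 - 1*0 = 44 + 0 = 44)
3²*(J(-1) - 14) = 3²*(44 - 14) = 9*30 = 270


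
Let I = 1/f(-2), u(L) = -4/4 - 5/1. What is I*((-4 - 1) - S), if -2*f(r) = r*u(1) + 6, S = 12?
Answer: 17/9 ≈ 1.8889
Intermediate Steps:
u(L) = -6 (u(L) = -4*¼ - 5*1 = -1 - 5 = -6)
f(r) = -3 + 3*r (f(r) = -(r*(-6) + 6)/2 = -(-6*r + 6)/2 = -(6 - 6*r)/2 = -3 + 3*r)
I = -⅑ (I = 1/(-3 + 3*(-2)) = 1/(-3 - 6) = 1/(-9) = -⅑ ≈ -0.11111)
I*((-4 - 1) - S) = -((-4 - 1) - 1*12)/9 = -(-5 - 12)/9 = -⅑*(-17) = 17/9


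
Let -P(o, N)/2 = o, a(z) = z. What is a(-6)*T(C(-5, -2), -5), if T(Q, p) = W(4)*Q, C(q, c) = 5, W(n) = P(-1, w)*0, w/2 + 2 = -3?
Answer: 0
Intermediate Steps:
w = -10 (w = -4 + 2*(-3) = -4 - 6 = -10)
P(o, N) = -2*o
W(n) = 0 (W(n) = -2*(-1)*0 = 2*0 = 0)
T(Q, p) = 0 (T(Q, p) = 0*Q = 0)
a(-6)*T(C(-5, -2), -5) = -6*0 = 0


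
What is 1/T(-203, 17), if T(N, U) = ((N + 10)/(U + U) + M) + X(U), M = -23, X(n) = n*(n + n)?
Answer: 34/18677 ≈ 0.0018204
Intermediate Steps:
X(n) = 2*n² (X(n) = n*(2*n) = 2*n²)
T(N, U) = -23 + 2*U² + (10 + N)/(2*U) (T(N, U) = ((N + 10)/(U + U) - 23) + 2*U² = ((10 + N)/((2*U)) - 23) + 2*U² = ((10 + N)*(1/(2*U)) - 23) + 2*U² = ((10 + N)/(2*U) - 23) + 2*U² = (-23 + (10 + N)/(2*U)) + 2*U² = -23 + 2*U² + (10 + N)/(2*U))
1/T(-203, 17) = 1/((½)*(10 - 203 - 46*17 + 4*17³)/17) = 1/((½)*(1/17)*(10 - 203 - 782 + 4*4913)) = 1/((½)*(1/17)*(10 - 203 - 782 + 19652)) = 1/((½)*(1/17)*18677) = 1/(18677/34) = 34/18677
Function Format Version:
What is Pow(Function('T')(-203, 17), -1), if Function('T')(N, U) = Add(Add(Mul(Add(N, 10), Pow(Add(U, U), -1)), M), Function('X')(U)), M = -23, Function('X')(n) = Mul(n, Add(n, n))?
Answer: Rational(34, 18677) ≈ 0.0018204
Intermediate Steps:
Function('X')(n) = Mul(2, Pow(n, 2)) (Function('X')(n) = Mul(n, Mul(2, n)) = Mul(2, Pow(n, 2)))
Function('T')(N, U) = Add(-23, Mul(2, Pow(U, 2)), Mul(Rational(1, 2), Pow(U, -1), Add(10, N))) (Function('T')(N, U) = Add(Add(Mul(Add(N, 10), Pow(Add(U, U), -1)), -23), Mul(2, Pow(U, 2))) = Add(Add(Mul(Add(10, N), Pow(Mul(2, U), -1)), -23), Mul(2, Pow(U, 2))) = Add(Add(Mul(Add(10, N), Mul(Rational(1, 2), Pow(U, -1))), -23), Mul(2, Pow(U, 2))) = Add(Add(Mul(Rational(1, 2), Pow(U, -1), Add(10, N)), -23), Mul(2, Pow(U, 2))) = Add(Add(-23, Mul(Rational(1, 2), Pow(U, -1), Add(10, N))), Mul(2, Pow(U, 2))) = Add(-23, Mul(2, Pow(U, 2)), Mul(Rational(1, 2), Pow(U, -1), Add(10, N))))
Pow(Function('T')(-203, 17), -1) = Pow(Mul(Rational(1, 2), Pow(17, -1), Add(10, -203, Mul(-46, 17), Mul(4, Pow(17, 3)))), -1) = Pow(Mul(Rational(1, 2), Rational(1, 17), Add(10, -203, -782, Mul(4, 4913))), -1) = Pow(Mul(Rational(1, 2), Rational(1, 17), Add(10, -203, -782, 19652)), -1) = Pow(Mul(Rational(1, 2), Rational(1, 17), 18677), -1) = Pow(Rational(18677, 34), -1) = Rational(34, 18677)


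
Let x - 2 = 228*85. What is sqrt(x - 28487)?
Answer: I*sqrt(9105) ≈ 95.42*I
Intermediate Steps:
x = 19382 (x = 2 + 228*85 = 2 + 19380 = 19382)
sqrt(x - 28487) = sqrt(19382 - 28487) = sqrt(-9105) = I*sqrt(9105)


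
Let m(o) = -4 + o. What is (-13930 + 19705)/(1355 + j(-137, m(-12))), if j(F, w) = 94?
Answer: 275/69 ≈ 3.9855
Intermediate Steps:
(-13930 + 19705)/(1355 + j(-137, m(-12))) = (-13930 + 19705)/(1355 + 94) = 5775/1449 = 5775*(1/1449) = 275/69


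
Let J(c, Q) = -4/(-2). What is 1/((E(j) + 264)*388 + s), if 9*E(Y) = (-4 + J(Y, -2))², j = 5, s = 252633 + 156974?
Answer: 9/4609903 ≈ 1.9523e-6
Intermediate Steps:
s = 409607
J(c, Q) = 2 (J(c, Q) = -4*(-½) = 2)
E(Y) = 4/9 (E(Y) = (-4 + 2)²/9 = (⅑)*(-2)² = (⅑)*4 = 4/9)
1/((E(j) + 264)*388 + s) = 1/((4/9 + 264)*388 + 409607) = 1/((2380/9)*388 + 409607) = 1/(923440/9 + 409607) = 1/(4609903/9) = 9/4609903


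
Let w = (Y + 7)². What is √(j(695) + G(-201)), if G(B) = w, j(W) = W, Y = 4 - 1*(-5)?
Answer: √951 ≈ 30.838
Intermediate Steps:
Y = 9 (Y = 4 + 5 = 9)
w = 256 (w = (9 + 7)² = 16² = 256)
G(B) = 256
√(j(695) + G(-201)) = √(695 + 256) = √951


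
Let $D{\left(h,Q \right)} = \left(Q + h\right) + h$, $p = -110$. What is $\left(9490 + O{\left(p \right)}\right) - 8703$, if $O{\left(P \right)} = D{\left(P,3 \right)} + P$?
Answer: $460$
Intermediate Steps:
$D{\left(h,Q \right)} = Q + 2 h$
$O{\left(P \right)} = 3 + 3 P$ ($O{\left(P \right)} = \left(3 + 2 P\right) + P = 3 + 3 P$)
$\left(9490 + O{\left(p \right)}\right) - 8703 = \left(9490 + \left(3 + 3 \left(-110\right)\right)\right) - 8703 = \left(9490 + \left(3 - 330\right)\right) - 8703 = \left(9490 - 327\right) - 8703 = 9163 - 8703 = 460$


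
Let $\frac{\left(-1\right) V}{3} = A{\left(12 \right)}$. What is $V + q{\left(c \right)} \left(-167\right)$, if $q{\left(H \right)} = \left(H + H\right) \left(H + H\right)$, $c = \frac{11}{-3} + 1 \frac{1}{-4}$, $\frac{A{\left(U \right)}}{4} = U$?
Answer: $- \frac{374087}{36} \approx -10391.0$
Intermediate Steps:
$A{\left(U \right)} = 4 U$
$V = -144$ ($V = - 3 \cdot 4 \cdot 12 = \left(-3\right) 48 = -144$)
$c = - \frac{47}{12}$ ($c = 11 \left(- \frac{1}{3}\right) + 1 \left(- \frac{1}{4}\right) = - \frac{11}{3} - \frac{1}{4} = - \frac{47}{12} \approx -3.9167$)
$q{\left(H \right)} = 4 H^{2}$ ($q{\left(H \right)} = 2 H 2 H = 4 H^{2}$)
$V + q{\left(c \right)} \left(-167\right) = -144 + 4 \left(- \frac{47}{12}\right)^{2} \left(-167\right) = -144 + 4 \cdot \frac{2209}{144} \left(-167\right) = -144 + \frac{2209}{36} \left(-167\right) = -144 - \frac{368903}{36} = - \frac{374087}{36}$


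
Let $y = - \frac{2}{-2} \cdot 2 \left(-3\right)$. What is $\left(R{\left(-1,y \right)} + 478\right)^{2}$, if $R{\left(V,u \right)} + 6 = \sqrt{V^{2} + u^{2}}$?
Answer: $\left(472 + \sqrt{37}\right)^{2} \approx 2.2856 \cdot 10^{5}$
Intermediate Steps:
$y = -6$ ($y = \left(-2\right) \left(- \frac{1}{2}\right) 2 \left(-3\right) = 1 \cdot 2 \left(-3\right) = 2 \left(-3\right) = -6$)
$R{\left(V,u \right)} = -6 + \sqrt{V^{2} + u^{2}}$
$\left(R{\left(-1,y \right)} + 478\right)^{2} = \left(\left(-6 + \sqrt{\left(-1\right)^{2} + \left(-6\right)^{2}}\right) + 478\right)^{2} = \left(\left(-6 + \sqrt{1 + 36}\right) + 478\right)^{2} = \left(\left(-6 + \sqrt{37}\right) + 478\right)^{2} = \left(472 + \sqrt{37}\right)^{2}$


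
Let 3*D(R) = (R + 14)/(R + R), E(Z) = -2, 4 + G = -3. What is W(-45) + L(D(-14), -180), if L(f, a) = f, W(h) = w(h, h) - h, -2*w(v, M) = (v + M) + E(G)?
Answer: 91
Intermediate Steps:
G = -7 (G = -4 - 3 = -7)
w(v, M) = 1 - M/2 - v/2 (w(v, M) = -((v + M) - 2)/2 = -((M + v) - 2)/2 = -(-2 + M + v)/2 = 1 - M/2 - v/2)
D(R) = (14 + R)/(6*R) (D(R) = ((R + 14)/(R + R))/3 = ((14 + R)/((2*R)))/3 = ((14 + R)*(1/(2*R)))/3 = ((14 + R)/(2*R))/3 = (14 + R)/(6*R))
W(h) = 1 - 2*h (W(h) = (1 - h/2 - h/2) - h = (1 - h) - h = 1 - 2*h)
W(-45) + L(D(-14), -180) = (1 - 2*(-45)) + (1/6)*(14 - 14)/(-14) = (1 + 90) + (1/6)*(-1/14)*0 = 91 + 0 = 91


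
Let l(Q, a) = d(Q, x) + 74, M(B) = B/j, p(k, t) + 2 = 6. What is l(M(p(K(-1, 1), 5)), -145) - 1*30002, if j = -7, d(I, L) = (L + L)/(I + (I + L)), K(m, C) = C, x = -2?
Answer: -329194/11 ≈ -29927.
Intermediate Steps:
p(k, t) = 4 (p(k, t) = -2 + 6 = 4)
d(I, L) = 2*L/(L + 2*I) (d(I, L) = (2*L)/(L + 2*I) = 2*L/(L + 2*I))
M(B) = -B/7 (M(B) = B/(-7) = B*(-⅐) = -B/7)
l(Q, a) = 74 - 4/(-2 + 2*Q) (l(Q, a) = 2*(-2)/(-2 + 2*Q) + 74 = -4/(-2 + 2*Q) + 74 = 74 - 4/(-2 + 2*Q))
l(M(p(K(-1, 1), 5)), -145) - 1*30002 = 2*(-38 + 37*(-⅐*4))/(-1 - ⅐*4) - 1*30002 = 2*(-38 + 37*(-4/7))/(-1 - 4/7) - 30002 = 2*(-38 - 148/7)/(-11/7) - 30002 = 2*(-7/11)*(-414/7) - 30002 = 828/11 - 30002 = -329194/11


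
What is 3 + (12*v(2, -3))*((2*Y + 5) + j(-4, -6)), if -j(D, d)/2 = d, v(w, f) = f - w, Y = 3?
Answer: -1377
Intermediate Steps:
j(D, d) = -2*d
3 + (12*v(2, -3))*((2*Y + 5) + j(-4, -6)) = 3 + (12*(-3 - 1*2))*((2*3 + 5) - 2*(-6)) = 3 + (12*(-3 - 2))*((6 + 5) + 12) = 3 + (12*(-5))*(11 + 12) = 3 - 60*23 = 3 - 1380 = -1377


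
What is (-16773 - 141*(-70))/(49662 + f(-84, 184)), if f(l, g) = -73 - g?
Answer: -6903/49405 ≈ -0.13972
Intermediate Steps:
(-16773 - 141*(-70))/(49662 + f(-84, 184)) = (-16773 - 141*(-70))/(49662 + (-73 - 1*184)) = (-16773 + 9870)/(49662 + (-73 - 184)) = -6903/(49662 - 257) = -6903/49405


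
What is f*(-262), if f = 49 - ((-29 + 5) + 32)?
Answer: -10742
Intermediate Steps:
f = 41 (f = 49 - (-24 + 32) = 49 - 1*8 = 49 - 8 = 41)
f*(-262) = 41*(-262) = -10742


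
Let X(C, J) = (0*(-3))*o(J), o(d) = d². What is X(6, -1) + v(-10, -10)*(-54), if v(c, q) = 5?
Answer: -270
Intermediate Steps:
X(C, J) = 0 (X(C, J) = (0*(-3))*J² = 0*J² = 0)
X(6, -1) + v(-10, -10)*(-54) = 0 + 5*(-54) = 0 - 270 = -270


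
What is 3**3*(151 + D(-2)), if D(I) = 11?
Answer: 4374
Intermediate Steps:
3**3*(151 + D(-2)) = 3**3*(151 + 11) = 27*162 = 4374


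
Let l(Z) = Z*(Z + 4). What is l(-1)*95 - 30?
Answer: -315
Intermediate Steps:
l(Z) = Z*(4 + Z)
l(-1)*95 - 30 = -(4 - 1)*95 - 30 = -1*3*95 - 30 = -3*95 - 30 = -285 - 30 = -315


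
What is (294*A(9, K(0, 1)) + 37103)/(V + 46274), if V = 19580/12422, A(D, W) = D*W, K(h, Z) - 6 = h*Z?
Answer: 329052569/287417604 ≈ 1.1449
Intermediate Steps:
K(h, Z) = 6 + Z*h (K(h, Z) = 6 + h*Z = 6 + Z*h)
V = 9790/6211 (V = 19580*(1/12422) = 9790/6211 ≈ 1.5762)
(294*A(9, K(0, 1)) + 37103)/(V + 46274) = (294*(9*(6 + 1*0)) + 37103)/(9790/6211 + 46274) = (294*(9*(6 + 0)) + 37103)/(287417604/6211) = (294*(9*6) + 37103)*(6211/287417604) = (294*54 + 37103)*(6211/287417604) = (15876 + 37103)*(6211/287417604) = 52979*(6211/287417604) = 329052569/287417604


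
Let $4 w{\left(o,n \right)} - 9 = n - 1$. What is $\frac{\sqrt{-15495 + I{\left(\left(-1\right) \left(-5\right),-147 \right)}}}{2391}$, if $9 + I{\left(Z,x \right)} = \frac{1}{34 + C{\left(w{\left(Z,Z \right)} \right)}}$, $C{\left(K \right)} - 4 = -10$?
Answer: $\frac{i \sqrt{3038777}}{33474} \approx 0.052077 i$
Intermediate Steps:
$w{\left(o,n \right)} = 2 + \frac{n}{4}$ ($w{\left(o,n \right)} = \frac{9}{4} + \frac{n - 1}{4} = \frac{9}{4} + \frac{-1 + n}{4} = \frac{9}{4} + \left(- \frac{1}{4} + \frac{n}{4}\right) = 2 + \frac{n}{4}$)
$C{\left(K \right)} = -6$ ($C{\left(K \right)} = 4 - 10 = -6$)
$I{\left(Z,x \right)} = - \frac{251}{28}$ ($I{\left(Z,x \right)} = -9 + \frac{1}{34 - 6} = -9 + \frac{1}{28} = - \frac{251}{28}$)
$\frac{\sqrt{-15495 + I{\left(\left(-1\right) \left(-5\right),-147 \right)}}}{2391} = \frac{\sqrt{-15495 - \frac{251}{28}}}{2391} = \sqrt{- \frac{434111}{28}} \cdot \frac{1}{2391} = \frac{i \sqrt{3038777}}{14} \cdot \frac{1}{2391} = \frac{i \sqrt{3038777}}{33474}$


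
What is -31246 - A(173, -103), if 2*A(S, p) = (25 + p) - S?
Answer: -62241/2 ≈ -31121.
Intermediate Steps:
A(S, p) = 25/2 + p/2 - S/2 (A(S, p) = ((25 + p) - S)/2 = (25 + p - S)/2 = 25/2 + p/2 - S/2)
-31246 - A(173, -103) = -31246 - (25/2 + (1/2)*(-103) - 1/2*173) = -31246 - (25/2 - 103/2 - 173/2) = -31246 - 1*(-251/2) = -31246 + 251/2 = -62241/2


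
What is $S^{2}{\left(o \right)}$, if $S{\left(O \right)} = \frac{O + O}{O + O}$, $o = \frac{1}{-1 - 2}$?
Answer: $1$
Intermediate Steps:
$o = - \frac{1}{3}$ ($o = \frac{1}{-3} = - \frac{1}{3} \approx -0.33333$)
$S{\left(O \right)} = 1$ ($S{\left(O \right)} = \frac{2 O}{2 O} = 2 O \frac{1}{2 O} = 1$)
$S^{2}{\left(o \right)} = 1^{2} = 1$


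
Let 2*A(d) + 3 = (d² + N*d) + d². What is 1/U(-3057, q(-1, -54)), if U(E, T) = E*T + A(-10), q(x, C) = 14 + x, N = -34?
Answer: -2/78945 ≈ -2.5334e-5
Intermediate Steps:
A(d) = -3/2 + d² - 17*d (A(d) = -3/2 + ((d² - 34*d) + d²)/2 = -3/2 + (-34*d + 2*d²)/2 = -3/2 + (d² - 17*d) = -3/2 + d² - 17*d)
U(E, T) = 537/2 + E*T (U(E, T) = E*T + (-3/2 + (-10)² - 17*(-10)) = E*T + (-3/2 + 100 + 170) = E*T + 537/2 = 537/2 + E*T)
1/U(-3057, q(-1, -54)) = 1/(537/2 - 3057*(14 - 1)) = 1/(537/2 - 3057*13) = 1/(537/2 - 39741) = 1/(-78945/2) = -2/78945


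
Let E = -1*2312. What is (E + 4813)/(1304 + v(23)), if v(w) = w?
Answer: 2501/1327 ≈ 1.8847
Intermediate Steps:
E = -2312
(E + 4813)/(1304 + v(23)) = (-2312 + 4813)/(1304 + 23) = 2501/1327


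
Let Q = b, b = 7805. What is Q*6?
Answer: 46830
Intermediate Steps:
Q = 7805
Q*6 = 7805*6 = 46830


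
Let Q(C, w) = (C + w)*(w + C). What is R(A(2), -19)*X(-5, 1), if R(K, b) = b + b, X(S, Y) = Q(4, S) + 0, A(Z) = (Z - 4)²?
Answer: -38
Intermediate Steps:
Q(C, w) = (C + w)² (Q(C, w) = (C + w)*(C + w) = (C + w)²)
A(Z) = (-4 + Z)²
X(S, Y) = (4 + S)² (X(S, Y) = (4 + S)² + 0 = (4 + S)²)
R(K, b) = 2*b
R(A(2), -19)*X(-5, 1) = (2*(-19))*(4 - 5)² = -38*(-1)² = -38*1 = -38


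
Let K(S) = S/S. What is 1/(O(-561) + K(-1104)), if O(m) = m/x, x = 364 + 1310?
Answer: 558/371 ≈ 1.5040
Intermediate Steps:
K(S) = 1
x = 1674
O(m) = m/1674
1/(O(-561) + K(-1104)) = 1/((1/1674)*(-561) + 1) = 1/(-187/558 + 1) = 1/(371/558) = 558/371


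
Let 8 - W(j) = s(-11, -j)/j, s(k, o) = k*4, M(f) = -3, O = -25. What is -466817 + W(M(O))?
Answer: -1400471/3 ≈ -4.6682e+5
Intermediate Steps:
s(k, o) = 4*k
W(j) = 8 + 44/j (W(j) = 8 - 4*(-11)/j = 8 - (-44)/j = 8 + 44/j)
-466817 + W(M(O)) = -466817 + (8 + 44/(-3)) = -466817 + (8 + 44*(-1/3)) = -466817 + (8 - 44/3) = -466817 - 20/3 = -1400471/3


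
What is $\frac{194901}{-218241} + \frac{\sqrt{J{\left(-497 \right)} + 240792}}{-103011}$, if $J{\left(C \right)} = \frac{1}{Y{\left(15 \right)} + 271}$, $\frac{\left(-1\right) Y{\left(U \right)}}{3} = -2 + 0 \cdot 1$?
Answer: $- \frac{64967}{72747} - \frac{\sqrt{18475729645}}{28534047} \approx -0.89782$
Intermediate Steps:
$Y{\left(U \right)} = 6$ ($Y{\left(U \right)} = - 3 \left(-2 + 0 \cdot 1\right) = - 3 \left(-2 + 0\right) = \left(-3\right) \left(-2\right) = 6$)
$J{\left(C \right)} = \frac{1}{277}$ ($J{\left(C \right)} = \frac{1}{6 + 271} = \frac{1}{277}$)
$\frac{194901}{-218241} + \frac{\sqrt{J{\left(-497 \right)} + 240792}}{-103011} = \frac{194901}{-218241} + \frac{\sqrt{\frac{1}{277} + 240792}}{-103011} = 194901 \left(- \frac{1}{218241}\right) + \sqrt{\frac{66699385}{277}} \left(- \frac{1}{103011}\right) = - \frac{64967}{72747} + \frac{\sqrt{18475729645}}{277} \left(- \frac{1}{103011}\right) = - \frac{64967}{72747} - \frac{\sqrt{18475729645}}{28534047}$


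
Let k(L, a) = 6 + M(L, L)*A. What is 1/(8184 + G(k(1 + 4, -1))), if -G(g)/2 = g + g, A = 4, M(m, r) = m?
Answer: 1/8080 ≈ 0.00012376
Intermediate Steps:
k(L, a) = 6 + 4*L (k(L, a) = 6 + L*4 = 6 + 4*L)
G(g) = -4*g (G(g) = -2*(g + g) = -4*g)
1/(8184 + G(k(1 + 4, -1))) = 1/(8184 - 4*(6 + 4*(1 + 4))) = 1/(8184 - 4*(6 + 4*5)) = 1/(8184 - 4*(6 + 20)) = 1/(8184 - 4*26) = 1/(8184 - 104) = 1/8080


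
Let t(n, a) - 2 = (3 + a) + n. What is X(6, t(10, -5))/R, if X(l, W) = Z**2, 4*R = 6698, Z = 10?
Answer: 200/3349 ≈ 0.059719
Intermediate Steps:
R = 3349/2 (R = (1/4)*6698 = 3349/2 ≈ 1674.5)
t(n, a) = 5 + a + n (t(n, a) = 2 + ((3 + a) + n) = 2 + (3 + a + n) = 5 + a + n)
X(l, W) = 100 (X(l, W) = 10**2 = 100)
X(6, t(10, -5))/R = 100/(3349/2) = 100*(2/3349) = 200/3349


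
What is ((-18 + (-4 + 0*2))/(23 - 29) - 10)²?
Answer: 361/9 ≈ 40.111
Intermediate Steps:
((-18 + (-4 + 0*2))/(23 - 29) - 10)² = ((-18 + (-4 + 0))/(-6) - 10)² = ((-18 - 4)*(-⅙) - 10)² = (-22*(-⅙) - 10)² = (11/3 - 10)² = (-19/3)² = 361/9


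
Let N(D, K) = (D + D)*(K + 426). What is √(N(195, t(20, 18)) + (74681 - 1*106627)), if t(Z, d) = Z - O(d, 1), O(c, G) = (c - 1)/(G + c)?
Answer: 2*√12783466/19 ≈ 376.36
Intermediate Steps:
O(c, G) = (-1 + c)/(G + c)
t(Z, d) = Z - (-1 + d)/(1 + d)
N(D, K) = 2*D*(426 + K) (N(D, K) = (2*D)*(426 + K) = 2*D*(426 + K))
√(N(195, t(20, 18)) + (74681 - 1*106627)) = √(2*195*(426 + (1 - 1*18 + 20*(1 + 18))/(1 + 18)) + (74681 - 1*106627)) = √(2*195*(426 + (1 - 18 + 20*19)/19) + (74681 - 106627)) = √(2*195*(426 + (1 - 18 + 380)/19) - 31946) = √(2*195*(426 + (1/19)*363) - 31946) = √(2*195*(426 + 363/19) - 31946) = √(2*195*(8457/19) - 31946) = √(3298230/19 - 31946) = √(2691256/19) = 2*√12783466/19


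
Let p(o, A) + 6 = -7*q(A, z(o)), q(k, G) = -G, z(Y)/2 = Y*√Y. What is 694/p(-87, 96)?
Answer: -347/10755552 + 70441*I*√87/10755552 ≈ -3.2262e-5 + 0.061087*I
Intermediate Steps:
z(Y) = 2*Y^(3/2) (z(Y) = 2*(Y*√Y) = 2*Y^(3/2))
p(o, A) = -6 + 14*o^(3/2) (p(o, A) = -6 - (-7)*2*o^(3/2) = -6 - (-14)*o^(3/2) = -6 + 14*o^(3/2))
694/p(-87, 96) = 694/(-6 + 14*(-87)^(3/2)) = 694/(-6 + 14*(-87*I*√87)) = 694/(-6 - 1218*I*√87)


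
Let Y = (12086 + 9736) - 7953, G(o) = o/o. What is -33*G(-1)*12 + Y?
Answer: 13473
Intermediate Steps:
G(o) = 1
Y = 13869 (Y = 21822 - 7953 = 13869)
-33*G(-1)*12 + Y = -33*1*12 + 13869 = -33*12 + 13869 = -396 + 13869 = 13473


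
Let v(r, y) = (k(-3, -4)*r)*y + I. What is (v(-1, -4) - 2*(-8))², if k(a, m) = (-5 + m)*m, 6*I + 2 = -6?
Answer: 226576/9 ≈ 25175.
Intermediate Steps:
I = -4/3 (I = -⅓ + (⅙)*(-6) = -⅓ - 1 = -4/3 ≈ -1.3333)
k(a, m) = m*(-5 + m)
v(r, y) = -4/3 + 36*r*y (v(r, y) = ((-4*(-5 - 4))*r)*y - 4/3 = ((-4*(-9))*r)*y - 4/3 = (36*r)*y - 4/3 = 36*r*y - 4/3 = -4/3 + 36*r*y)
(v(-1, -4) - 2*(-8))² = ((-4/3 + 36*(-1)*(-4)) - 2*(-8))² = ((-4/3 + 144) + 16)² = (428/3 + 16)² = (476/3)² = 226576/9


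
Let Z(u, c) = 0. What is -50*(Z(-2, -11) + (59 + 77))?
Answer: -6800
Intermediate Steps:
-50*(Z(-2, -11) + (59 + 77)) = -50*(0 + (59 + 77)) = -50*(0 + 136) = -50*136 = -6800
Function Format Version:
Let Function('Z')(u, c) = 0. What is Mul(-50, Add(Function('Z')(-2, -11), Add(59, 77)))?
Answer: -6800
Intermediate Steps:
Mul(-50, Add(Function('Z')(-2, -11), Add(59, 77))) = Mul(-50, Add(0, Add(59, 77))) = Mul(-50, Add(0, 136)) = Mul(-50, 136) = -6800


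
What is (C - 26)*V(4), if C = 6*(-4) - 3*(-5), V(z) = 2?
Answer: -70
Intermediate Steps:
C = -9 (C = -24 + 15 = -9)
(C - 26)*V(4) = (-9 - 26)*2 = -35*2 = -70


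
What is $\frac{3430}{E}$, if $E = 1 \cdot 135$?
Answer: $\frac{686}{27} \approx 25.407$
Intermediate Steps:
$E = 135$
$\frac{3430}{E} = \frac{3430}{135} = 3430 \cdot \frac{1}{135} = \frac{686}{27}$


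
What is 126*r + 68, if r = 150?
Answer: 18968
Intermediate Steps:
126*r + 68 = 126*150 + 68 = 18900 + 68 = 18968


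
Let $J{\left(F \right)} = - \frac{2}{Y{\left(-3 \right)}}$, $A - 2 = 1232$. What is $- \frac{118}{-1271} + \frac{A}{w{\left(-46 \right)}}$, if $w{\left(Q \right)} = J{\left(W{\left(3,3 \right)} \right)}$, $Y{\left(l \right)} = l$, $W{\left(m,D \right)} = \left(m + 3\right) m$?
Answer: $\frac{2352739}{1271} \approx 1851.1$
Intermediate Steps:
$W{\left(m,D \right)} = m \left(3 + m\right)$ ($W{\left(m,D \right)} = \left(3 + m\right) m = m \left(3 + m\right)$)
$A = 1234$ ($A = 2 + 1232 = 1234$)
$J{\left(F \right)} = \frac{2}{3}$ ($J{\left(F \right)} = - \frac{2}{-3} = \left(-2\right) \left(- \frac{1}{3}\right) = \frac{2}{3}$)
$w{\left(Q \right)} = \frac{2}{3}$
$- \frac{118}{-1271} + \frac{A}{w{\left(-46 \right)}} = - \frac{118}{-1271} + \frac{1234}{\frac{2}{3}} = \left(-118\right) \left(- \frac{1}{1271}\right) + 1234 \cdot \frac{3}{2} = \frac{118}{1271} + 1851 = \frac{2352739}{1271}$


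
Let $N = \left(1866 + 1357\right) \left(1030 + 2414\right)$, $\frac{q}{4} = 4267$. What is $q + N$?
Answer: $11117080$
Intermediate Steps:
$q = 17068$ ($q = 4 \cdot 4267 = 17068$)
$N = 11100012$ ($N = 3223 \cdot 3444 = 11100012$)
$q + N = 17068 + 11100012 = 11117080$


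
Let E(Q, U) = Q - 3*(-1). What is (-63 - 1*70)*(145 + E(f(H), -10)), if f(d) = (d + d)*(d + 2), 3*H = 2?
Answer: -181412/9 ≈ -20157.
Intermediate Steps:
H = ⅔ (H = (⅓)*2 = ⅔ ≈ 0.66667)
f(d) = 2*d*(2 + d) (f(d) = (2*d)*(2 + d) = 2*d*(2 + d))
E(Q, U) = 3 + Q (E(Q, U) = Q + 3 = 3 + Q)
(-63 - 1*70)*(145 + E(f(H), -10)) = (-63 - 1*70)*(145 + (3 + 2*(⅔)*(2 + ⅔))) = (-63 - 70)*(145 + (3 + 2*(⅔)*(8/3))) = -133*(145 + (3 + 32/9)) = -133*(145 + 59/9) = -133*1364/9 = -181412/9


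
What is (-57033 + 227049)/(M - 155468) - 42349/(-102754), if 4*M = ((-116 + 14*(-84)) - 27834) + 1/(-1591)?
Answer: -67315499446465/106426203853526 ≈ -0.63251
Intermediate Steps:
M = -46339467/6364 (M = (((-116 + 14*(-84)) - 27834) + 1/(-1591))/4 = (((-116 - 1176) - 27834) - 1/1591)/4 = ((-1292 - 27834) - 1/1591)/4 = (-29126 - 1/1591)/4 = (¼)*(-46339467/1591) = -46339467/6364 ≈ -7281.5)
(-57033 + 227049)/(M - 155468) - 42349/(-102754) = (-57033 + 227049)/(-46339467/6364 - 155468) - 42349/(-102754) = 170016/(-1035737819/6364) - 42349*(-1/102754) = 170016*(-6364/1035737819) + 42349/102754 = -1081981824/1035737819 + 42349/102754 = -67315499446465/106426203853526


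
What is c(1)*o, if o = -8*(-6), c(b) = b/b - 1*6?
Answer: -240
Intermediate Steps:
c(b) = -5 (c(b) = 1 - 6 = -5)
o = 48
c(1)*o = -5*48 = -240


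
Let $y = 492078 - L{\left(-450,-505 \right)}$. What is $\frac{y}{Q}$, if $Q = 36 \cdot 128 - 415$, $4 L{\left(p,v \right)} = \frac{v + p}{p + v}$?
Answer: $\frac{1968311}{16772} \approx 117.36$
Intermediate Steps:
$L{\left(p,v \right)} = \frac{1}{4}$ ($L{\left(p,v \right)} = \frac{\left(v + p\right) \frac{1}{p + v}}{4} = \frac{\left(p + v\right) \frac{1}{p + v}}{4} = \frac{1}{4} \cdot 1 = \frac{1}{4}$)
$Q = 4193$ ($Q = 4608 - 415 = 4193$)
$y = \frac{1968311}{4}$ ($y = 492078 - \frac{1}{4} = \frac{1968311}{4} \approx 4.9208 \cdot 10^{5}$)
$\frac{y}{Q} = \frac{1968311}{4 \cdot 4193} = \frac{1968311}{4} \cdot \frac{1}{4193} = \frac{1968311}{16772}$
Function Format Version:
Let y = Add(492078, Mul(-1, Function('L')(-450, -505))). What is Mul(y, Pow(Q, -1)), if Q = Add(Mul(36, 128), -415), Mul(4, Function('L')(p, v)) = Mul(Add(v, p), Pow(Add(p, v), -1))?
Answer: Rational(1968311, 16772) ≈ 117.36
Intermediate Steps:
Function('L')(p, v) = Rational(1, 4) (Function('L')(p, v) = Mul(Rational(1, 4), Mul(Add(v, p), Pow(Add(p, v), -1))) = Mul(Rational(1, 4), Mul(Add(p, v), Pow(Add(p, v), -1))) = Mul(Rational(1, 4), 1) = Rational(1, 4))
Q = 4193 (Q = Add(4608, -415) = 4193)
y = Rational(1968311, 4) (y = Add(492078, Mul(-1, Rational(1, 4))) = Add(492078, Rational(-1, 4)) = Rational(1968311, 4) ≈ 4.9208e+5)
Mul(y, Pow(Q, -1)) = Mul(Rational(1968311, 4), Pow(4193, -1)) = Mul(Rational(1968311, 4), Rational(1, 4193)) = Rational(1968311, 16772)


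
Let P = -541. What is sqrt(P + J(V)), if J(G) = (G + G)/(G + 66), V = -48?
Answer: I*sqrt(4917)/3 ≈ 23.374*I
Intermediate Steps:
J(G) = 2*G/(66 + G) (J(G) = (2*G)/(66 + G) = 2*G/(66 + G))
sqrt(P + J(V)) = sqrt(-541 + 2*(-48)/(66 - 48)) = sqrt(-541 + 2*(-48)/18) = sqrt(-541 + 2*(-48)*(1/18)) = sqrt(-541 - 16/3) = sqrt(-1639/3) = I*sqrt(4917)/3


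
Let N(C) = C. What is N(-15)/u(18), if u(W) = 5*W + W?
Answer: -5/36 ≈ -0.13889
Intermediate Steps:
u(W) = 6*W
N(-15)/u(18) = -15/(6*18) = -15/108 = -15*1/108 = -5/36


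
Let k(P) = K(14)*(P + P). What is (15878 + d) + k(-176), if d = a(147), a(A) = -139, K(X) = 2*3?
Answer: 13627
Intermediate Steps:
K(X) = 6
k(P) = 12*P (k(P) = 6*(P + P) = 6*(2*P) = 12*P)
d = -139
(15878 + d) + k(-176) = (15878 - 139) + 12*(-176) = 15739 - 2112 = 13627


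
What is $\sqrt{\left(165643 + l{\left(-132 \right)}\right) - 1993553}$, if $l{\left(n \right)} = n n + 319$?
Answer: $i \sqrt{1810167} \approx 1345.4 i$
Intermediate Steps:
$l{\left(n \right)} = 319 + n^{2}$ ($l{\left(n \right)} = n^{2} + 319 = 319 + n^{2}$)
$\sqrt{\left(165643 + l{\left(-132 \right)}\right) - 1993553} = \sqrt{\left(165643 + \left(319 + \left(-132\right)^{2}\right)\right) - 1993553} = \sqrt{\left(165643 + \left(319 + 17424\right)\right) - 1993553} = \sqrt{\left(165643 + 17743\right) - 1993553} = \sqrt{183386 - 1993553} = \sqrt{-1810167} = i \sqrt{1810167}$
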